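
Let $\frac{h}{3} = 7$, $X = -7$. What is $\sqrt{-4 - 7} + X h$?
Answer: $-147 + i \sqrt{11} \approx -147.0 + 3.3166 i$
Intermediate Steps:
$h = 21$ ($h = 3 \cdot 7 = 21$)
$\sqrt{-4 - 7} + X h = \sqrt{-4 - 7} - 147 = \sqrt{-11} - 147 = i \sqrt{11} - 147 = -147 + i \sqrt{11}$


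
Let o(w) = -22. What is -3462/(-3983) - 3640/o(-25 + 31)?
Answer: 7287142/43813 ≈ 166.32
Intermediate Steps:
-3462/(-3983) - 3640/o(-25 + 31) = -3462/(-3983) - 3640/(-22) = -3462*(-1/3983) - 3640*(-1/22) = 3462/3983 + 1820/11 = 7287142/43813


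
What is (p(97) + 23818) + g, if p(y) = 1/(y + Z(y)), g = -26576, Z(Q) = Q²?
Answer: -26217547/9506 ≈ -2758.0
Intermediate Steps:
p(y) = 1/(y + y²)
(p(97) + 23818) + g = (1/(97*(1 + 97)) + 23818) - 26576 = ((1/97)/98 + 23818) - 26576 = ((1/97)*(1/98) + 23818) - 26576 = (1/9506 + 23818) - 26576 = 226413909/9506 - 26576 = -26217547/9506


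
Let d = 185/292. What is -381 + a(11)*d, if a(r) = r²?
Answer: -88867/292 ≈ -304.34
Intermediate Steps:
d = 185/292 (d = 185*(1/292) = 185/292 ≈ 0.63356)
-381 + a(11)*d = -381 + 11²*(185/292) = -381 + 121*(185/292) = -381 + 22385/292 = -88867/292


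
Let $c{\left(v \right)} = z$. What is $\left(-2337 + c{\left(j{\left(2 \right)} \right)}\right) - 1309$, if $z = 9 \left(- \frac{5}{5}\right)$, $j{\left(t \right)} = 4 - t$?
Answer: $-3655$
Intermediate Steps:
$z = -9$ ($z = 9 \left(\left(-5\right) \frac{1}{5}\right) = 9 \left(-1\right) = -9$)
$c{\left(v \right)} = -9$
$\left(-2337 + c{\left(j{\left(2 \right)} \right)}\right) - 1309 = \left(-2337 - 9\right) - 1309 = -2346 - 1309 = -3655$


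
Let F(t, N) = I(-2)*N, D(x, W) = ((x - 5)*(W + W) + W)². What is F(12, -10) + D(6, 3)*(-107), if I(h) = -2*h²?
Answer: -8587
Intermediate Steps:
D(x, W) = (W + 2*W*(-5 + x))² (D(x, W) = ((-5 + x)*(2*W) + W)² = (2*W*(-5 + x) + W)² = (W + 2*W*(-5 + x))²)
F(t, N) = -8*N (F(t, N) = (-2*(-2)²)*N = (-2*4)*N = -8*N)
F(12, -10) + D(6, 3)*(-107) = -8*(-10) + (3²*(-9 + 2*6)²)*(-107) = 80 + (9*(-9 + 12)²)*(-107) = 80 + (9*3²)*(-107) = 80 + (9*9)*(-107) = 80 + 81*(-107) = 80 - 8667 = -8587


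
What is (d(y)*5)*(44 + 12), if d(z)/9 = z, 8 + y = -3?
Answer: -27720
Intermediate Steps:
y = -11 (y = -8 - 3 = -11)
d(z) = 9*z
(d(y)*5)*(44 + 12) = ((9*(-11))*5)*(44 + 12) = -99*5*56 = -495*56 = -27720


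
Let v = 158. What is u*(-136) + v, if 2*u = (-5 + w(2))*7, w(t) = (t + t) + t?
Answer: -318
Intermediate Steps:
w(t) = 3*t (w(t) = 2*t + t = 3*t)
u = 7/2 (u = ((-5 + 3*2)*7)/2 = ((-5 + 6)*7)/2 = (1*7)/2 = (½)*7 = 7/2 ≈ 3.5000)
u*(-136) + v = (7/2)*(-136) + 158 = -476 + 158 = -318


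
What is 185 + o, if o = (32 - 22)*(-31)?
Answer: -125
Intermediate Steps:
o = -310 (o = 10*(-31) = -310)
185 + o = 185 - 310 = -125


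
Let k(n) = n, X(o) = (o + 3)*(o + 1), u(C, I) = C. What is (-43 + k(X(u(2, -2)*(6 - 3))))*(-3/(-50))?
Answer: 6/5 ≈ 1.2000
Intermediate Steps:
X(o) = (1 + o)*(3 + o) (X(o) = (3 + o)*(1 + o) = (1 + o)*(3 + o))
(-43 + k(X(u(2, -2)*(6 - 3))))*(-3/(-50)) = (-43 + (3 + (2*(6 - 3))² + 4*(2*(6 - 3))))*(-3/(-50)) = (-43 + (3 + (2*3)² + 4*(2*3)))*(-3*(-1/50)) = (-43 + (3 + 6² + 4*6))*(3/50) = (-43 + (3 + 36 + 24))*(3/50) = (-43 + 63)*(3/50) = 20*(3/50) = 6/5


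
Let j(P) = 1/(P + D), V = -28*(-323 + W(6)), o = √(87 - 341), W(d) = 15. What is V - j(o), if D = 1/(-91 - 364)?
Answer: 7*(1297*I + 560560*√254)/(I + 455*√254) ≈ 8624.0 + 0.062746*I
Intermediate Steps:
D = -1/455 (D = 1/(-455) = -1/455 ≈ -0.0021978)
o = I*√254 (o = √(-254) = I*√254 ≈ 15.937*I)
V = 8624 (V = -28*(-323 + 15) = -28*(-308) = 8624)
j(P) = 1/(-1/455 + P) (j(P) = 1/(P - 1/455) = 1/(-1/455 + P))
V - j(o) = 8624 - 455/(-1 + 455*(I*√254)) = 8624 - 455/(-1 + 455*I*√254)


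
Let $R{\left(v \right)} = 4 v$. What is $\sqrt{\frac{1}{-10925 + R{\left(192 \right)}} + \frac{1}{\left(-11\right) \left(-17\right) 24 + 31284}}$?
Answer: $\frac{i \sqrt{2326714216365}}{181668102} \approx 0.0083964 i$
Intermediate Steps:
$\sqrt{\frac{1}{-10925 + R{\left(192 \right)}} + \frac{1}{\left(-11\right) \left(-17\right) 24 + 31284}} = \sqrt{\frac{1}{-10925 + 4 \cdot 192} + \frac{1}{\left(-11\right) \left(-17\right) 24 + 31284}} = \sqrt{\frac{1}{-10925 + 768} + \frac{1}{187 \cdot 24 + 31284}} = \sqrt{\frac{1}{-10157} + \frac{1}{4488 + 31284}} = \sqrt{- \frac{1}{10157} + \frac{1}{35772}} = \sqrt{- \frac{25615}{363336204}} = \frac{i \sqrt{2326714216365}}{181668102}$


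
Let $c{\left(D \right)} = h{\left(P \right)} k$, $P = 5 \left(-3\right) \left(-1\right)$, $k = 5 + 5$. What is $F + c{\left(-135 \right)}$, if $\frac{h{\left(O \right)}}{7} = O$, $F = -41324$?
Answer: $-40274$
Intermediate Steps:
$k = 10$
$P = 15$ ($P = \left(-15\right) \left(-1\right) = 15$)
$h{\left(O \right)} = 7 O$
$c{\left(D \right)} = 1050$ ($c{\left(D \right)} = 7 \cdot 15 \cdot 10 = 105 \cdot 10 = 1050$)
$F + c{\left(-135 \right)} = -41324 + 1050 = -40274$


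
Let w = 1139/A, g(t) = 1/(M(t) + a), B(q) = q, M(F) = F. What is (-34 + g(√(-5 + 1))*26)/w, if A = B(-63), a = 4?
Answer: 9072/5695 + 819*I/5695 ≈ 1.593 + 0.14381*I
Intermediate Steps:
g(t) = 1/(4 + t) (g(t) = 1/(t + 4) = 1/(4 + t))
A = -63
w = -1139/63 (w = 1139/(-63) = 1139*(-1/63) = -1139/63 ≈ -18.079)
(-34 + g(√(-5 + 1))*26)/w = (-34 + 26/(4 + √(-5 + 1)))/(-1139/63) = (-34 + 26/(4 + √(-4)))*(-63/1139) = (-34 + 26/(4 + 2*I))*(-63/1139) = (-34 + ((4 - 2*I)/20)*26)*(-63/1139) = (-34 + 13*(4 - 2*I)/10)*(-63/1139) = 126/67 - 819*(4 - 2*I)/11390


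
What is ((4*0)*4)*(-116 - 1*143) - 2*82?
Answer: -164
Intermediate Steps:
((4*0)*4)*(-116 - 1*143) - 2*82 = (0*4)*(-116 - 143) - 164 = 0*(-259) - 164 = 0 - 164 = -164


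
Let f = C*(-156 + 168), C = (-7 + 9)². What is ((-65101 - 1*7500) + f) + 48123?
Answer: -24430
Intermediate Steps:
C = 4 (C = 2² = 4)
f = 48 (f = 4*(-156 + 168) = 4*12 = 48)
((-65101 - 1*7500) + f) + 48123 = ((-65101 - 1*7500) + 48) + 48123 = ((-65101 - 7500) + 48) + 48123 = (-72601 + 48) + 48123 = -72553 + 48123 = -24430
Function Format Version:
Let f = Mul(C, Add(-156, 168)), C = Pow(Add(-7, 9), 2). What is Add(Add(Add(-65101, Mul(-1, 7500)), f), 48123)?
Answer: -24430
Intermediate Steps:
C = 4 (C = Pow(2, 2) = 4)
f = 48 (f = Mul(4, Add(-156, 168)) = Mul(4, 12) = 48)
Add(Add(Add(-65101, Mul(-1, 7500)), f), 48123) = Add(Add(Add(-65101, Mul(-1, 7500)), 48), 48123) = Add(Add(Add(-65101, -7500), 48), 48123) = Add(Add(-72601, 48), 48123) = Add(-72553, 48123) = -24430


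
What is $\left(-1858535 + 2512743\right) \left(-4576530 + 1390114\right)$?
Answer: $-2084578838528$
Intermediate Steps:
$\left(-1858535 + 2512743\right) \left(-4576530 + 1390114\right) = 654208 \left(-3186416\right) = -2084578838528$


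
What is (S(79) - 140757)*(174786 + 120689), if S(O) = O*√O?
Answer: -41590174575 + 23342525*√79 ≈ -4.1383e+10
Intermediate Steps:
S(O) = O^(3/2)
(S(79) - 140757)*(174786 + 120689) = (79^(3/2) - 140757)*(174786 + 120689) = (79*√79 - 140757)*295475 = (-140757 + 79*√79)*295475 = -41590174575 + 23342525*√79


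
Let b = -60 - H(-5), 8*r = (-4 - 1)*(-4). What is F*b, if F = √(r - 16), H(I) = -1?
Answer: -177*I*√6/2 ≈ -216.78*I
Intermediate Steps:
r = 5/2 (r = ((-4 - 1)*(-4))/8 = (-5*(-4))/8 = (⅛)*20 = 5/2 ≈ 2.5000)
F = 3*I*√6/2 (F = √(5/2 - 16) = √(-27/2) = 3*I*√6/2 ≈ 3.6742*I)
b = -59 (b = -60 - 1*(-1) = -60 + 1 = -59)
F*b = (3*I*√6/2)*(-59) = -177*I*√6/2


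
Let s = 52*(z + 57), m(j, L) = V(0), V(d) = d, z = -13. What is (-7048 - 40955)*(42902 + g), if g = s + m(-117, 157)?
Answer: -2169255570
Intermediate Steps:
m(j, L) = 0
s = 2288 (s = 52*(-13 + 57) = 52*44 = 2288)
g = 2288 (g = 2288 + 0 = 2288)
(-7048 - 40955)*(42902 + g) = (-7048 - 40955)*(42902 + 2288) = -48003*45190 = -2169255570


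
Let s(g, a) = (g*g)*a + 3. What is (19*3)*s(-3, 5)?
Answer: 2736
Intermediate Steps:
s(g, a) = 3 + a*g**2 (s(g, a) = g**2*a + 3 = a*g**2 + 3 = 3 + a*g**2)
(19*3)*s(-3, 5) = (19*3)*(3 + 5*(-3)**2) = 57*(3 + 5*9) = 57*(3 + 45) = 57*48 = 2736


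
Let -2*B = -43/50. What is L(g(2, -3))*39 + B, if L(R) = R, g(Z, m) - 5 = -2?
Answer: 11743/100 ≈ 117.43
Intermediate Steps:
g(Z, m) = 3 (g(Z, m) = 5 - 2 = 3)
B = 43/100 (B = -(-43)/(2*50) = -1/2*(-43/50) = 43/100 ≈ 0.43000)
L(g(2, -3))*39 + B = 3*39 + 43/100 = 117 + 43/100 = 11743/100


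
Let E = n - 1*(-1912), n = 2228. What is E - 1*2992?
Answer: 1148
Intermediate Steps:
E = 4140 (E = 2228 - 1*(-1912) = 2228 + 1912 = 4140)
E - 1*2992 = 4140 - 1*2992 = 4140 - 2992 = 1148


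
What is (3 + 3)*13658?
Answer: 81948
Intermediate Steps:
(3 + 3)*13658 = 6*13658 = 81948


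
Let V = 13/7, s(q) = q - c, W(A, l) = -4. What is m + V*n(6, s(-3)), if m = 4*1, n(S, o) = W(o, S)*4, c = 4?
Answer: -180/7 ≈ -25.714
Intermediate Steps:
s(q) = -4 + q (s(q) = q - 1*4 = q - 4 = -4 + q)
n(S, o) = -16 (n(S, o) = -4*4 = -16)
m = 4
V = 13/7 (V = 13*(⅐) = 13/7 ≈ 1.8571)
m + V*n(6, s(-3)) = 4 + (13/7)*(-16) = 4 - 208/7 = -180/7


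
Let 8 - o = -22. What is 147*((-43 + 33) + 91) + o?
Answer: 11937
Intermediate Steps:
o = 30 (o = 8 - 1*(-22) = 8 + 22 = 30)
147*((-43 + 33) + 91) + o = 147*((-43 + 33) + 91) + 30 = 147*(-10 + 91) + 30 = 147*81 + 30 = 11907 + 30 = 11937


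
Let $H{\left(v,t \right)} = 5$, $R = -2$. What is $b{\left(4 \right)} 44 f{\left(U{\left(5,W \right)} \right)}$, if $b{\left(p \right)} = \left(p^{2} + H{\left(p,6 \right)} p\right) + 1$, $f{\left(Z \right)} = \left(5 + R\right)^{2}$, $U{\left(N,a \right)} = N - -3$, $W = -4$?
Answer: $14652$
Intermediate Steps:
$U{\left(N,a \right)} = 3 + N$ ($U{\left(N,a \right)} = N + 3 = 3 + N$)
$f{\left(Z \right)} = 9$ ($f{\left(Z \right)} = \left(5 - 2\right)^{2} = 3^{2} = 9$)
$b{\left(p \right)} = 1 + p^{2} + 5 p$ ($b{\left(p \right)} = \left(p^{2} + 5 p\right) + 1 = 1 + p^{2} + 5 p$)
$b{\left(4 \right)} 44 f{\left(U{\left(5,W \right)} \right)} = \left(1 + 4^{2} + 5 \cdot 4\right) 44 \cdot 9 = \left(1 + 16 + 20\right) 44 \cdot 9 = 37 \cdot 44 \cdot 9 = 1628 \cdot 9 = 14652$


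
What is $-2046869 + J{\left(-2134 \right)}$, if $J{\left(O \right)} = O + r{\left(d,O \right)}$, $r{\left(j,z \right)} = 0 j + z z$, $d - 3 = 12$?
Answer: $2504953$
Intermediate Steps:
$d = 15$ ($d = 3 + 12 = 15$)
$r{\left(j,z \right)} = z^{2}$ ($r{\left(j,z \right)} = 0 + z^{2} = z^{2}$)
$J{\left(O \right)} = O + O^{2}$
$-2046869 + J{\left(-2134 \right)} = -2046869 - 2134 \left(1 - 2134\right) = -2046869 - -4551822 = -2046869 + 4551822 = 2504953$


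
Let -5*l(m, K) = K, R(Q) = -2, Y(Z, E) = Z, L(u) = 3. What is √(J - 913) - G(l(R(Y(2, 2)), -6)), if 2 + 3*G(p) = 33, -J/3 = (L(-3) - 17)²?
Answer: -31/3 + I*√1501 ≈ -10.333 + 38.743*I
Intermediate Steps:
l(m, K) = -K/5
J = -588 (J = -3*(3 - 17)² = -3*(-14)² = -3*196 = -588)
G(p) = 31/3 (G(p) = -⅔ + (⅓)*33 = -⅔ + 11 = 31/3)
√(J - 913) - G(l(R(Y(2, 2)), -6)) = √(-588 - 913) - 1*31/3 = √(-1501) - 31/3 = I*√1501 - 31/3 = -31/3 + I*√1501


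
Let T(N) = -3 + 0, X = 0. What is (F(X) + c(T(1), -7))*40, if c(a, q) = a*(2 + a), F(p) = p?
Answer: 120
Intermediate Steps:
T(N) = -3
(F(X) + c(T(1), -7))*40 = (0 - 3*(2 - 3))*40 = (0 - 3*(-1))*40 = (0 + 3)*40 = 3*40 = 120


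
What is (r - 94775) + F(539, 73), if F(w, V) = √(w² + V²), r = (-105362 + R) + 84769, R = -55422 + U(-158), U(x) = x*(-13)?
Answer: -168736 + 5*√11834 ≈ -1.6819e+5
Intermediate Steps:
U(x) = -13*x
R = -53368 (R = -55422 - 13*(-158) = -55422 + 2054 = -53368)
r = -73961 (r = (-105362 - 53368) + 84769 = -158730 + 84769 = -73961)
F(w, V) = √(V² + w²)
(r - 94775) + F(539, 73) = (-73961 - 94775) + √(73² + 539²) = -168736 + √(5329 + 290521) = -168736 + √295850 = -168736 + 5*√11834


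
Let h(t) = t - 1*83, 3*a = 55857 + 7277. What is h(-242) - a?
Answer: -64109/3 ≈ -21370.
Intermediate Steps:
a = 63134/3 (a = (55857 + 7277)/3 = (⅓)*63134 = 63134/3 ≈ 21045.)
h(t) = -83 + t (h(t) = t - 83 = -83 + t)
h(-242) - a = (-83 - 242) - 1*63134/3 = -325 - 63134/3 = -64109/3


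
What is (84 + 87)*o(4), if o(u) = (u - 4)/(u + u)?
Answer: 0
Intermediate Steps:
o(u) = (-4 + u)/(2*u) (o(u) = (-4 + u)/((2*u)) = (-4 + u)*(1/(2*u)) = (-4 + u)/(2*u))
(84 + 87)*o(4) = (84 + 87)*((½)*(-4 + 4)/4) = 171*((½)*(¼)*0) = 171*0 = 0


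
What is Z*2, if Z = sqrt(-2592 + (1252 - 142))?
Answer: 2*I*sqrt(1482) ≈ 76.994*I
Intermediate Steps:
Z = I*sqrt(1482) (Z = sqrt(-2592 + 1110) = sqrt(-1482) = I*sqrt(1482) ≈ 38.497*I)
Z*2 = (I*sqrt(1482))*2 = 2*I*sqrt(1482)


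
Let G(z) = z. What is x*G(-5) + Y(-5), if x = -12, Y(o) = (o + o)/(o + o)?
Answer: 61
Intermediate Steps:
Y(o) = 1 (Y(o) = (2*o)/((2*o)) = (2*o)*(1/(2*o)) = 1)
x*G(-5) + Y(-5) = -12*(-5) + 1 = 60 + 1 = 61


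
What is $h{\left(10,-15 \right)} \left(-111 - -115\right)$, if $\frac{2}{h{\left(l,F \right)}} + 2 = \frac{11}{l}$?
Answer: $- \frac{80}{9} \approx -8.8889$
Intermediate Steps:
$h{\left(l,F \right)} = \frac{2}{-2 + \frac{11}{l}}$
$h{\left(10,-15 \right)} \left(-111 - -115\right) = \left(-2\right) 10 \frac{1}{-11 + 2 \cdot 10} \left(-111 - -115\right) = \left(-2\right) 10 \frac{1}{-11 + 20} \left(-111 + 115\right) = \left(-2\right) 10 \cdot \frac{1}{9} \cdot 4 = \left(- \frac{20}{9}\right) 4 = - \frac{80}{9}$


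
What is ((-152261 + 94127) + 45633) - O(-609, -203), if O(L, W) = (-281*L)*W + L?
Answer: 34727295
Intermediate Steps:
O(L, W) = L - 281*L*W (O(L, W) = -281*L*W + L = L - 281*L*W)
((-152261 + 94127) + 45633) - O(-609, -203) = ((-152261 + 94127) + 45633) - (-609)*(1 - 281*(-203)) = (-58134 + 45633) - (-609)*(1 + 57043) = -12501 - (-609)*57044 = -12501 - 1*(-34739796) = -12501 + 34739796 = 34727295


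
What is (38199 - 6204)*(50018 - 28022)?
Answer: 703762020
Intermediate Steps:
(38199 - 6204)*(50018 - 28022) = 31995*21996 = 703762020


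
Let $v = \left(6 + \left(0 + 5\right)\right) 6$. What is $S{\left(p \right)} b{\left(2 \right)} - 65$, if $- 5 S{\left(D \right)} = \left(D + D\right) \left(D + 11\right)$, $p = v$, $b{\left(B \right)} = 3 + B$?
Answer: $-10229$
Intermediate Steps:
$v = 66$ ($v = \left(6 + 5\right) 6 = 11 \cdot 6 = 66$)
$p = 66$
$S{\left(D \right)} = - \frac{2 D \left(11 + D\right)}{5}$ ($S{\left(D \right)} = - \frac{\left(D + D\right) \left(D + 11\right)}{5} = - \frac{2 D \left(11 + D\right)}{5}$)
$S{\left(p \right)} b{\left(2 \right)} - 65 = \left(- \frac{2}{5}\right) 66 \left(11 + 66\right) \left(3 + 2\right) - 65 = \left(- \frac{2}{5}\right) 66 \cdot 77 \cdot 5 - 65 = \left(- \frac{10164}{5}\right) 5 - 65 = -10164 - 65 = -10229$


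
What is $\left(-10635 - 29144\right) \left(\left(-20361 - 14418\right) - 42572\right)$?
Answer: $3076945429$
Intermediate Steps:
$\left(-10635 - 29144\right) \left(\left(-20361 - 14418\right) - 42572\right) = - 39779 \left(\left(-20361 - 14418\right) - 42572\right) = - 39779 \left(-34779 - 42572\right) = \left(-39779\right) \left(-77351\right) = 3076945429$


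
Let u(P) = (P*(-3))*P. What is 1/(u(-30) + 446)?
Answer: -1/2254 ≈ -0.00044366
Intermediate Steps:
u(P) = -3*P² (u(P) = (-3*P)*P = -3*P²)
1/(u(-30) + 446) = 1/(-3*(-30)² + 446) = 1/(-3*900 + 446) = 1/(-2700 + 446) = 1/(-2254) = -1/2254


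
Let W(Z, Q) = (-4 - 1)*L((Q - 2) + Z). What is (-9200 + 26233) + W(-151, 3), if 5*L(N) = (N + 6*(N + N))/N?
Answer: 17020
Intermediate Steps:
L(N) = 13/5 (L(N) = ((N + 6*(N + N))/N)/5 = ((N + 6*(2*N))/N)/5 = ((N + 12*N)/N)/5 = ((13*N)/N)/5 = (1/5)*13 = 13/5)
W(Z, Q) = -13 (W(Z, Q) = (-4 - 1)*(13/5) = -5*13/5 = -13)
(-9200 + 26233) + W(-151, 3) = (-9200 + 26233) - 13 = 17033 - 13 = 17020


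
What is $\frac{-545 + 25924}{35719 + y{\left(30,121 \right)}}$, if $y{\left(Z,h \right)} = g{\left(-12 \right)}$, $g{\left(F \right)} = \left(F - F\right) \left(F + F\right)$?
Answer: $\frac{25379}{35719} \approx 0.71052$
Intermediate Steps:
$g{\left(F \right)} = 0$ ($g{\left(F \right)} = 0 \cdot 2 F = 0$)
$y{\left(Z,h \right)} = 0$
$\frac{-545 + 25924}{35719 + y{\left(30,121 \right)}} = \frac{-545 + 25924}{35719 + 0} = \frac{25379}{35719}$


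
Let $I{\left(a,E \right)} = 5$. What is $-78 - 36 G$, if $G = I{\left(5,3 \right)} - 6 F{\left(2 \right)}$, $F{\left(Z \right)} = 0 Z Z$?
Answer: $-258$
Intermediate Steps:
$F{\left(Z \right)} = 0$ ($F{\left(Z \right)} = 0 Z = 0$)
$G = 5$ ($G = 5 - 0 = 5 + 0 = 5$)
$-78 - 36 G = -78 - 180 = -258$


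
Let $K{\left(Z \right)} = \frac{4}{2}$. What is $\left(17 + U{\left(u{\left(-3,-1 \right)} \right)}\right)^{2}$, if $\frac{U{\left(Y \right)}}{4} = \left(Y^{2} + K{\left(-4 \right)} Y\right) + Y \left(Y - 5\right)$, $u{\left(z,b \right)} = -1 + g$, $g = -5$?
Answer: $142129$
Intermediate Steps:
$K{\left(Z \right)} = 2$ ($K{\left(Z \right)} = 4 \cdot \frac{1}{2} = 2$)
$u{\left(z,b \right)} = -6$ ($u{\left(z,b \right)} = -1 - 5 = -6$)
$U{\left(Y \right)} = 4 Y^{2} + 8 Y + 4 Y \left(-5 + Y\right)$ ($U{\left(Y \right)} = 4 \left(\left(Y^{2} + 2 Y\right) + Y \left(Y - 5\right)\right) = 4 \left(\left(Y^{2} + 2 Y\right) + Y \left(-5 + Y\right)\right) = 4 \left(Y^{2} + 2 Y + Y \left(-5 + Y\right)\right) = 4 Y^{2} + 8 Y + 4 Y \left(-5 + Y\right)$)
$\left(17 + U{\left(u{\left(-3,-1 \right)} \right)}\right)^{2} = \left(17 + 4 \left(-6\right) \left(-3 + 2 \left(-6\right)\right)\right)^{2} = \left(17 + 4 \left(-6\right) \left(-3 - 12\right)\right)^{2} = \left(17 + 4 \left(-6\right) \left(-15\right)\right)^{2} = \left(17 + 360\right)^{2} = 377^{2} = 142129$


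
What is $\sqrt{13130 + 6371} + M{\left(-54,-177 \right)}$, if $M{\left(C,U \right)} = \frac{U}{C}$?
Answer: $\frac{59}{18} + \sqrt{19501} \approx 142.92$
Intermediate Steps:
$\sqrt{13130 + 6371} + M{\left(-54,-177 \right)} = \sqrt{13130 + 6371} - \frac{177}{-54} = \sqrt{19501} - - \frac{59}{18} = \sqrt{19501} + \frac{59}{18} = \frac{59}{18} + \sqrt{19501}$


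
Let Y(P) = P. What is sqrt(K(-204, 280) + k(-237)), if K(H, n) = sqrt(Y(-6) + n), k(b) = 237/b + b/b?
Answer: 274**(1/4) ≈ 4.0685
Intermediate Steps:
k(b) = 1 + 237/b (k(b) = 237/b + 1 = 1 + 237/b)
K(H, n) = sqrt(-6 + n)
sqrt(K(-204, 280) + k(-237)) = sqrt(sqrt(-6 + 280) + (237 - 237)/(-237)) = sqrt(sqrt(274) - 1/237*0) = sqrt(sqrt(274) + 0) = sqrt(sqrt(274)) = 274**(1/4)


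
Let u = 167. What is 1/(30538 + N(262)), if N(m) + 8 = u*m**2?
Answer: 1/11494078 ≈ 8.7001e-8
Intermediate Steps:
N(m) = -8 + 167*m**2
1/(30538 + N(262)) = 1/(30538 + (-8 + 167*262**2)) = 1/(30538 + (-8 + 167*68644)) = 1/(30538 + (-8 + 11463548)) = 1/(30538 + 11463540) = 1/11494078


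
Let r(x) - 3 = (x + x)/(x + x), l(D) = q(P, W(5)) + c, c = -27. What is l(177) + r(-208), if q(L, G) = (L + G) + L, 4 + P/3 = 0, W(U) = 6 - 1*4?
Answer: -45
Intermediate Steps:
W(U) = 2 (W(U) = 6 - 4 = 2)
P = -12 (P = -12 + 3*0 = -12 + 0 = -12)
q(L, G) = G + 2*L (q(L, G) = (G + L) + L = G + 2*L)
l(D) = -49 (l(D) = (2 + 2*(-12)) - 27 = (2 - 24) - 27 = -22 - 27 = -49)
r(x) = 4 (r(x) = 3 + (x + x)/(x + x) = 3 + (2*x)/((2*x)) = 3 + (2*x)*(1/(2*x)) = 3 + 1 = 4)
l(177) + r(-208) = -49 + 4 = -45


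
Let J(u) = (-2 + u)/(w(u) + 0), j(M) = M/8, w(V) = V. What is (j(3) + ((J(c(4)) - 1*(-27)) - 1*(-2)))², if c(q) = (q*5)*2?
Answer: 1471369/1600 ≈ 919.61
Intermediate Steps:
j(M) = M/8 (j(M) = M*(⅛) = M/8)
c(q) = 10*q (c(q) = (5*q)*2 = 10*q)
J(u) = (-2 + u)/u (J(u) = (-2 + u)/(u + 0) = (-2 + u)/u)
(j(3) + ((J(c(4)) - 1*(-27)) - 1*(-2)))² = ((⅛)*3 + (((-2 + 10*4)/((10*4)) - 1*(-27)) - 1*(-2)))² = (3/8 + (((-2 + 40)/40 + 27) + 2))² = (3/8 + (((1/40)*38 + 27) + 2))² = (3/8 + ((19/20 + 27) + 2))² = (3/8 + (559/20 + 2))² = (3/8 + 599/20)² = (1213/40)² = 1471369/1600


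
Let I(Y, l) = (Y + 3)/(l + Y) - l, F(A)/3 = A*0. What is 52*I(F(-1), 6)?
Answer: -286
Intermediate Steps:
F(A) = 0 (F(A) = 3*(A*0) = 3*0 = 0)
I(Y, l) = -l + (3 + Y)/(Y + l) (I(Y, l) = (3 + Y)/(Y + l) - l = -l + (3 + Y)/(Y + l))
52*I(F(-1), 6) = 52*((3 + 0 - 1*6² - 1*0*6)/(0 + 6)) = 52*((3 + 0 - 1*36 + 0)/6) = 52*((3 + 0 - 36 + 0)/6) = 52*((⅙)*(-33)) = 52*(-11/2) = -286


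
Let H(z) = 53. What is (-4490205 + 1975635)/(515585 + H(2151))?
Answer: -1257285/257819 ≈ -4.8766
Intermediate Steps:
(-4490205 + 1975635)/(515585 + H(2151)) = (-4490205 + 1975635)/(515585 + 53) = -2514570/515638 = -2514570*1/515638 = -1257285/257819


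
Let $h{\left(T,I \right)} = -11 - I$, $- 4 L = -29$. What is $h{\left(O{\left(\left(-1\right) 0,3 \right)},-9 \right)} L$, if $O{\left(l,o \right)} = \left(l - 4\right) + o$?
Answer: $- \frac{29}{2} \approx -14.5$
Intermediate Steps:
$L = \frac{29}{4}$ ($L = \left(- \frac{1}{4}\right) \left(-29\right) = \frac{29}{4} \approx 7.25$)
$O{\left(l,o \right)} = -4 + l + o$ ($O{\left(l,o \right)} = \left(-4 + l\right) + o = -4 + l + o$)
$h{\left(O{\left(\left(-1\right) 0,3 \right)},-9 \right)} L = \left(-11 - -9\right) \frac{29}{4} = \left(-11 + 9\right) \frac{29}{4} = \left(-2\right) \frac{29}{4} = - \frac{29}{2}$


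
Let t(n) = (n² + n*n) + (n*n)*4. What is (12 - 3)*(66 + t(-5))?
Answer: 1944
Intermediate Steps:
t(n) = 6*n² (t(n) = (n² + n²) + n²*4 = 2*n² + 4*n² = 6*n²)
(12 - 3)*(66 + t(-5)) = (12 - 3)*(66 + 6*(-5)²) = 9*(66 + 6*25) = 9*(66 + 150) = 9*216 = 1944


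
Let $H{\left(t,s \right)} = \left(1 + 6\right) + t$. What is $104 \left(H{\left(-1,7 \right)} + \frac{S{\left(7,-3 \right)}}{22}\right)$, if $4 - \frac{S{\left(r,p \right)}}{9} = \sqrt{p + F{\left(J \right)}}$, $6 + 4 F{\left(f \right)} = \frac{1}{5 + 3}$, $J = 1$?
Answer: $\frac{8736}{11} - \frac{117 i \sqrt{286}}{22} \approx 794.18 - 89.939 i$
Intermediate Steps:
$H{\left(t,s \right)} = 7 + t$
$F{\left(f \right)} = - \frac{47}{32}$ ($F{\left(f \right)} = - \frac{3}{2} + \frac{1}{4 \left(5 + 3\right)} = - \frac{3}{2} + \frac{1}{4 \cdot 8} = - \frac{3}{2} + \frac{1}{4} \cdot \frac{1}{8} = - \frac{3}{2} + \frac{1}{32} = - \frac{47}{32}$)
$S{\left(r,p \right)} = 36 - 9 \sqrt{- \frac{47}{32} + p}$ ($S{\left(r,p \right)} = 36 - 9 \sqrt{p - \frac{47}{32}} = 36 - 9 \sqrt{- \frac{47}{32} + p}$)
$104 \left(H{\left(-1,7 \right)} + \frac{S{\left(7,-3 \right)}}{22}\right) = 104 \left(\left(7 - 1\right) + \frac{36 - \frac{9 \sqrt{-94 + 64 \left(-3\right)}}{8}}{22}\right) = 104 \left(6 + \left(36 - \frac{9 \sqrt{-94 - 192}}{8}\right) \frac{1}{22}\right) = 104 \left(6 + \left(36 - \frac{9 \sqrt{-286}}{8}\right) \frac{1}{22}\right) = 104 \left(6 + \left(36 - \frac{9 i \sqrt{286}}{8}\right) \frac{1}{22}\right) = 104 \left(6 + \left(\frac{18}{11} - \frac{9 i \sqrt{286}}{176}\right)\right) = 104 \left(\frac{84}{11} - \frac{9 i \sqrt{286}}{176}\right) = \frac{8736}{11} - \frac{117 i \sqrt{286}}{22}$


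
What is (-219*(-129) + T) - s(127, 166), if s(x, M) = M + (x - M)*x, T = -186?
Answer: 32852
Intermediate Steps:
s(x, M) = M + x*(x - M)
(-219*(-129) + T) - s(127, 166) = (-219*(-129) - 186) - (166 + 127² - 1*166*127) = (28251 - 186) - (166 + 16129 - 21082) = 28065 - 1*(-4787) = 28065 + 4787 = 32852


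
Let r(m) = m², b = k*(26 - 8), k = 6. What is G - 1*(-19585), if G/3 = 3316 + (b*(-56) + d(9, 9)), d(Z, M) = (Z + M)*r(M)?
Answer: 15763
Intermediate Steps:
b = 108 (b = 6*(26 - 8) = 6*18 = 108)
d(Z, M) = M²*(M + Z) (d(Z, M) = (Z + M)*M² = (M + Z)*M² = M²*(M + Z))
G = -3822 (G = 3*(3316 + (108*(-56) + 9²*(9 + 9))) = 3*(3316 + (-6048 + 81*18)) = 3*(3316 + (-6048 + 1458)) = 3*(3316 - 4590) = 3*(-1274) = -3822)
G - 1*(-19585) = -3822 - 1*(-19585) = -3822 + 19585 = 15763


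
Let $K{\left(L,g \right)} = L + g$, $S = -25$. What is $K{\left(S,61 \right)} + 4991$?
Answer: $5027$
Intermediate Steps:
$K{\left(S,61 \right)} + 4991 = \left(-25 + 61\right) + 4991 = 36 + 4991 = 5027$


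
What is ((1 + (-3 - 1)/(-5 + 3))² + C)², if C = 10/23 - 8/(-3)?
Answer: 697225/4761 ≈ 146.45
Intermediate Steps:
C = 214/69 (C = 10*(1/23) - 8*(-⅓) = 10/23 + 8/3 = 214/69 ≈ 3.1014)
((1 + (-3 - 1)/(-5 + 3))² + C)² = ((1 + (-3 - 1)/(-5 + 3))² + 214/69)² = ((1 - 4/(-2))² + 214/69)² = ((1 - 4*(-½))² + 214/69)² = ((1 + 2)² + 214/69)² = (3² + 214/69)² = (9 + 214/69)² = (835/69)² = 697225/4761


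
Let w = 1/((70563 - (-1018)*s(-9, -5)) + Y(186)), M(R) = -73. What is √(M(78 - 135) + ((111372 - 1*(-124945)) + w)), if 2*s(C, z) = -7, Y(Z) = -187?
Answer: √1054587775131249/66813 ≈ 486.05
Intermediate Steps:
s(C, z) = -7/2 (s(C, z) = (½)*(-7) = -7/2)
w = 1/66813 (w = 1/((70563 - (-1018)*(-7)/2) - 187) = 1/((70563 - 1*3563) - 187) = 1/((70563 - 3563) - 187) = 1/(67000 - 187) = 1/66813 ≈ 1.4967e-5)
√(M(78 - 135) + ((111372 - 1*(-124945)) + w)) = √(-73 + ((111372 - 1*(-124945)) + 1/66813)) = √(-73 + ((111372 + 124945) + 1/66813)) = √(-73 + (236317 + 1/66813)) = √(-73 + 15789047722/66813) = √(15784170373/66813) = √1054587775131249/66813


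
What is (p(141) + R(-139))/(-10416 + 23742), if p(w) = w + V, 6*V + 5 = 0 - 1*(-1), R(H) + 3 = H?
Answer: -5/39978 ≈ -0.00012507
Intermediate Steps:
R(H) = -3 + H
V = -⅔ (V = -⅚ + (0 - 1*(-1))/6 = -⅚ + (0 + 1)/6 = -⅚ + (⅙)*1 = -⅚ + ⅙ = -⅔ ≈ -0.66667)
p(w) = -⅔ + w (p(w) = w - ⅔ = -⅔ + w)
(p(141) + R(-139))/(-10416 + 23742) = ((-⅔ + 141) + (-3 - 139))/(-10416 + 23742) = (421/3 - 142)/13326 = -5/3*1/13326 = -5/39978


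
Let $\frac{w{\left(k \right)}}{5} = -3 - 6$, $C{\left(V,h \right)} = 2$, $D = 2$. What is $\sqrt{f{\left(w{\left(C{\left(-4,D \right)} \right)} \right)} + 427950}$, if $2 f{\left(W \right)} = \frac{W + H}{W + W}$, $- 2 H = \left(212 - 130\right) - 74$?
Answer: $\frac{59 \sqrt{110645}}{30} \approx 654.18$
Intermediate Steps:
$H = -4$ ($H = - \frac{\left(212 - 130\right) - 74}{2} = - \frac{82 - 74}{2} = \left(- \frac{1}{2}\right) 8 = -4$)
$w{\left(k \right)} = -45$ ($w{\left(k \right)} = 5 \left(-3 - 6\right) = 5 \left(-9\right) = -45$)
$f{\left(W \right)} = \frac{-4 + W}{4 W}$ ($f{\left(W \right)} = \frac{\left(W - 4\right) \frac{1}{W + W}}{2} = \frac{\left(-4 + W\right) \frac{1}{2 W}}{2} = \frac{\frac{1}{2} \frac{1}{W} \left(-4 + W\right)}{2} = \frac{-4 + W}{4 W}$)
$\sqrt{f{\left(w{\left(C{\left(-4,D \right)} \right)} \right)} + 427950} = \sqrt{\frac{-4 - 45}{4 \left(-45\right)} + 427950} = \sqrt{\frac{1}{4} \left(- \frac{1}{45}\right) \left(-49\right) + 427950} = \sqrt{\frac{49}{180} + 427950} = \sqrt{\frac{77031049}{180}} = \frac{59 \sqrt{110645}}{30}$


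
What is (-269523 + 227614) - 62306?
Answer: -104215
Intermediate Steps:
(-269523 + 227614) - 62306 = -41909 - 62306 = -104215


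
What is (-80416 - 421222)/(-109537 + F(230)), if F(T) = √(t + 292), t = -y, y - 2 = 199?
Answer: 27473960803/5999177139 + 250819*√91/5999177139 ≈ 4.5800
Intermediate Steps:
y = 201 (y = 2 + 199 = 201)
t = -201 (t = -1*201 = -201)
F(T) = √91 (F(T) = √(-201 + 292) = √91)
(-80416 - 421222)/(-109537 + F(230)) = (-80416 - 421222)/(-109537 + √91) = -501638/(-109537 + √91)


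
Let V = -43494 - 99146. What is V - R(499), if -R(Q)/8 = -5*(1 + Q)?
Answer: -162640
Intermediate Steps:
R(Q) = 40 + 40*Q (R(Q) = -(-40)*(1 + Q) = -8*(-5 - 5*Q) = 40 + 40*Q)
V = -142640
V - R(499) = -142640 - (40 + 40*499) = -142640 - (40 + 19960) = -142640 - 1*20000 = -142640 - 20000 = -162640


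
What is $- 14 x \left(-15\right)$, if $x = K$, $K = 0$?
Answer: $0$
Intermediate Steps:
$x = 0$
$- 14 x \left(-15\right) = \left(-14\right) 0 \left(-15\right) = 0 \left(-15\right) = 0$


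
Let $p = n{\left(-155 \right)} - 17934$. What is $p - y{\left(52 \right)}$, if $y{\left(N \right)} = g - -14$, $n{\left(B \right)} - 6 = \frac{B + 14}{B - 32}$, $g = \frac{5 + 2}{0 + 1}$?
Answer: $- \frac{3356322}{187} \approx -17948.0$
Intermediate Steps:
$g = 7$ ($g = \frac{7}{1} = 7 \cdot 1 = 7$)
$n{\left(B \right)} = 6 + \frac{14 + B}{-32 + B}$ ($n{\left(B \right)} = 6 + \frac{B + 14}{B - 32} = 6 + \frac{14 + B}{-32 + B}$)
$p = - \frac{3352395}{187}$ ($p = \frac{-178 + 7 \left(-155\right)}{-32 - 155} - 17934 = \frac{-178 - 1085}{-187} - 17934 = \left(- \frac{1}{187}\right) \left(-1263\right) - 17934 = \frac{1263}{187} - 17934 = - \frac{3352395}{187} \approx -17927.0$)
$y{\left(N \right)} = 21$ ($y{\left(N \right)} = 7 - -14 = 7 + 14 = 21$)
$p - y{\left(52 \right)} = - \frac{3352395}{187} - 21 = - \frac{3356322}{187}$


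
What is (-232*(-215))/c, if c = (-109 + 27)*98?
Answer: -12470/2009 ≈ -6.2071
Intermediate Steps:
c = -8036 (c = -82*98 = -8036)
(-232*(-215))/c = -232*(-215)/(-8036) = 49880*(-1/8036) = -12470/2009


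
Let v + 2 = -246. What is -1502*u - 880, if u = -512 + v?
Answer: 1140640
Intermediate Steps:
v = -248 (v = -2 - 246 = -248)
u = -760 (u = -512 - 248 = -760)
-1502*u - 880 = -1502*(-760) - 880 = 1141520 - 880 = 1140640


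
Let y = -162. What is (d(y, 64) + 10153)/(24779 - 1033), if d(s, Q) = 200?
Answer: 10353/23746 ≈ 0.43599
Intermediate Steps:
(d(y, 64) + 10153)/(24779 - 1033) = (200 + 10153)/(24779 - 1033) = 10353/23746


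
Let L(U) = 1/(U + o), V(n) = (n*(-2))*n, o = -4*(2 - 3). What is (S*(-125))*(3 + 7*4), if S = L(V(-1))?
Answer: -3875/2 ≈ -1937.5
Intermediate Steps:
o = 4 (o = -4*(-1) = 4)
V(n) = -2*n**2 (V(n) = (-2*n)*n = -2*n**2)
L(U) = 1/(4 + U) (L(U) = 1/(U + 4) = 1/(4 + U))
S = 1/2 (S = 1/(4 - 2*(-1)**2) = 1/(4 - 2*1) = 1/(4 - 2) = 1/2 ≈ 0.50000)
(S*(-125))*(3 + 7*4) = ((1/2)*(-125))*(3 + 7*4) = -125*(3 + 28)/2 = -125/2*31 = -3875/2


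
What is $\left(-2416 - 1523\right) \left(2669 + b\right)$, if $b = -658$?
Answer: $-7921329$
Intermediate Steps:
$\left(-2416 - 1523\right) \left(2669 + b\right) = \left(-2416 - 1523\right) \left(2669 - 658\right) = \left(-3939\right) 2011 = -7921329$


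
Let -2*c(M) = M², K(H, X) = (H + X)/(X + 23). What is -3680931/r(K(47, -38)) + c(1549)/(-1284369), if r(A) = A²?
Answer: -8754950436383/856246 ≈ -1.0225e+7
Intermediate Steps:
K(H, X) = (H + X)/(23 + X)
c(M) = -M²/2
-3680931/r(K(47, -38)) + c(1549)/(-1284369) = -3680931*(23 - 38)²/(47 - 38)² - ½*1549²/(-1284369) = -3680931/((9/(-15))²) - ½*2399401*(-1/1284369) = -3680931/((-1/15*9)²) - 2399401/2*(-1/1284369) = -3680931/((-⅗)²) + 2399401/2568738 = -3680931/9/25 + 2399401/2568738 = -3680931*25/9 + 2399401/2568738 = -30674425/3 + 2399401/2568738 = -8754950436383/856246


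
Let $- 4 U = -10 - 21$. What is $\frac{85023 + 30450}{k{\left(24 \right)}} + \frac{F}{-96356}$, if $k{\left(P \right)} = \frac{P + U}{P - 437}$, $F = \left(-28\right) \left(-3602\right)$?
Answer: $- \frac{4595254470422}{3059303} \approx -1.5021 \cdot 10^{6}$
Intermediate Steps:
$U = \frac{31}{4}$ ($U = - \frac{-10 - 21}{4} = \left(- \frac{1}{4}\right) \left(-31\right) = \frac{31}{4} \approx 7.75$)
$F = 100856$
$k{\left(P \right)} = \frac{\frac{31}{4} + P}{-437 + P}$ ($k{\left(P \right)} = \frac{P + \frac{31}{4}}{P - 437} = \frac{\frac{31}{4} + P}{-437 + P}$)
$\frac{85023 + 30450}{k{\left(24 \right)}} + \frac{F}{-96356} = \frac{85023 + 30450}{\frac{1}{-437 + 24} \left(\frac{31}{4} + 24\right)} + \frac{100856}{-96356} = \frac{115473}{\frac{1}{-413} \cdot \frac{127}{4}} + 100856 \left(- \frac{1}{96356}\right) = \frac{115473}{\left(- \frac{1}{413}\right) \frac{127}{4}} - \frac{25214}{24089} = \frac{115473}{- \frac{127}{1652}} - \frac{25214}{24089} = 115473 \left(- \frac{1652}{127}\right) - \frac{25214}{24089} = - \frac{190761396}{127} - \frac{25214}{24089} = - \frac{4595254470422}{3059303}$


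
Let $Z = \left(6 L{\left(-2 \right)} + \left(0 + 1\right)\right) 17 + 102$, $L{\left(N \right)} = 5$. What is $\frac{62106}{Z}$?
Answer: $\frac{62106}{629} \approx 98.738$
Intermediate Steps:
$Z = 629$ ($Z = \left(6 \cdot 5 + \left(0 + 1\right)\right) 17 + 102 = \left(30 + 1\right) 17 + 102 = 31 \cdot 17 + 102 = 527 + 102 = 629$)
$\frac{62106}{Z} = \frac{62106}{629}$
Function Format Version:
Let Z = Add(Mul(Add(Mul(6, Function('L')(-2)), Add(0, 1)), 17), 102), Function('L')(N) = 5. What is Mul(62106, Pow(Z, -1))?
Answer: Rational(62106, 629) ≈ 98.738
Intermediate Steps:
Z = 629 (Z = Add(Mul(Add(Mul(6, 5), Add(0, 1)), 17), 102) = Add(Mul(Add(30, 1), 17), 102) = Add(Mul(31, 17), 102) = Add(527, 102) = 629)
Mul(62106, Pow(Z, -1)) = Mul(62106, Pow(629, -1)) = Mul(62106, Rational(1, 629)) = Rational(62106, 629)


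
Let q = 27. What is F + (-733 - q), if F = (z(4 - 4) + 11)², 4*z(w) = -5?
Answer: -10639/16 ≈ -664.94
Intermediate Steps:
z(w) = -5/4 (z(w) = (¼)*(-5) = -5/4)
F = 1521/16 (F = (-5/4 + 11)² = (39/4)² = 1521/16 ≈ 95.063)
F + (-733 - q) = 1521/16 + (-733 - 1*27) = 1521/16 + (-733 - 27) = 1521/16 - 760 = -10639/16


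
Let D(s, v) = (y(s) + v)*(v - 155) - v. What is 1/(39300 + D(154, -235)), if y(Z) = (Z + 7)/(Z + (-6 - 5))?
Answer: 11/1438205 ≈ 7.6484e-6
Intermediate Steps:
y(Z) = (7 + Z)/(-11 + Z) (y(Z) = (7 + Z)/(Z - 11) = (7 + Z)/(-11 + Z))
D(s, v) = -v + (-155 + v)*(v + (7 + s)/(-11 + s)) (D(s, v) = ((7 + s)/(-11 + s) + v)*(v - 155) - v = (v + (7 + s)/(-11 + s))*(-155 + v) - v = (-155 + v)*(v + (7 + s)/(-11 + s)) - v = -v + (-155 + v)*(v + (7 + s)/(-11 + s)))
1/(39300 + D(154, -235)) = 1/(39300 + (-1085 - 155*154 - 235*(7 + 154) - 235*(-156 - 235)*(-11 + 154))/(-11 + 154)) = 1/(39300 + (-1085 - 23870 - 235*161 - 235*(-391)*143)/143) = 1/(39300 + (-1085 - 23870 - 37835 + 13139555)/143) = 1/(39300 + (1/143)*13076765) = 1/(39300 + 1005905/11) = 1/(1438205/11) = 11/1438205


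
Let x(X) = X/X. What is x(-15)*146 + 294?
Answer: 440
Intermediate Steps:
x(X) = 1
x(-15)*146 + 294 = 1*146 + 294 = 146 + 294 = 440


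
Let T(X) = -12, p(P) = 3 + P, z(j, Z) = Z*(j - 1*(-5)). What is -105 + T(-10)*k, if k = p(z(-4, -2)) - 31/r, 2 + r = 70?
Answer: -1896/17 ≈ -111.53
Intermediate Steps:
r = 68 (r = -2 + 70 = 68)
z(j, Z) = Z*(5 + j) (z(j, Z) = Z*(j + 5) = Z*(5 + j))
k = 37/68 (k = (3 - 2*(5 - 4)) - 31/68 = (3 - 2*1) - 31/68 = (3 - 2) - 1*31/68 = 1 - 31/68 = 37/68 ≈ 0.54412)
-105 + T(-10)*k = -105 - 12*37/68 = -105 - 111/17 = -1896/17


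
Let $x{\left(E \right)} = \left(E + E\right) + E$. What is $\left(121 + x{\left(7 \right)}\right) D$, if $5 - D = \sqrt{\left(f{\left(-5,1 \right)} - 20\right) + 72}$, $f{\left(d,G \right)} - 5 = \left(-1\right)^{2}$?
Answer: $710 - 142 \sqrt{58} \approx -371.44$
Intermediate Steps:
$x{\left(E \right)} = 3 E$ ($x{\left(E \right)} = 2 E + E = 3 E$)
$f{\left(d,G \right)} = 6$ ($f{\left(d,G \right)} = 5 + \left(-1\right)^{2} = 5 + 1 = 6$)
$D = 5 - \sqrt{58}$ ($D = 5 - \sqrt{\left(6 - 20\right) + 72} = 5 - \sqrt{-14 + 72} = 5 - \sqrt{58} \approx -2.6158$)
$\left(121 + x{\left(7 \right)}\right) D = \left(121 + 3 \cdot 7\right) \left(5 - \sqrt{58}\right) = \left(121 + 21\right) \left(5 - \sqrt{58}\right) = 142 \left(5 - \sqrt{58}\right) = 710 - 142 \sqrt{58}$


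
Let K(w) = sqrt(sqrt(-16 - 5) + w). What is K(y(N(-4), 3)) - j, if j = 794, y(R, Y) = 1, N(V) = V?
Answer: -794 + sqrt(1 + I*sqrt(21)) ≈ -792.31 + 1.3584*I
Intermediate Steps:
K(w) = sqrt(w + I*sqrt(21)) (K(w) = sqrt(sqrt(-21) + w) = sqrt(I*sqrt(21) + w) = sqrt(w + I*sqrt(21)))
K(y(N(-4), 3)) - j = sqrt(1 + I*sqrt(21)) - 1*794 = sqrt(1 + I*sqrt(21)) - 794 = -794 + sqrt(1 + I*sqrt(21))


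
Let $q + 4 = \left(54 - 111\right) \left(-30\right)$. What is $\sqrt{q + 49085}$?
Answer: $\sqrt{50791} \approx 225.37$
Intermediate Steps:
$q = 1706$ ($q = -4 + \left(54 - 111\right) \left(-30\right) = -4 - -1710 = -4 + 1710 = 1706$)
$\sqrt{q + 49085} = \sqrt{1706 + 49085} = \sqrt{50791}$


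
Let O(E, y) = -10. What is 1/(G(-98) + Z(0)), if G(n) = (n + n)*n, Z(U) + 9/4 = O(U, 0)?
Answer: 4/76783 ≈ 5.2095e-5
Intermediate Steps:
Z(U) = -49/4 (Z(U) = -9/4 - 10 = -49/4)
G(n) = 2*n² (G(n) = (2*n)*n = 2*n²)
1/(G(-98) + Z(0)) = 1/(2*(-98)² - 49/4) = 1/(2*9604 - 49/4) = 1/(19208 - 49/4) = 1/(76783/4) = 4/76783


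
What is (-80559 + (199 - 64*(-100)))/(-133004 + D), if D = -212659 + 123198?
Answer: 14792/44493 ≈ 0.33246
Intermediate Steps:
D = -89461
(-80559 + (199 - 64*(-100)))/(-133004 + D) = (-80559 + (199 - 64*(-100)))/(-133004 - 89461) = (-80559 + (199 + 6400))/(-222465) = (-80559 + 6599)*(-1/222465) = -73960*(-1/222465) = 14792/44493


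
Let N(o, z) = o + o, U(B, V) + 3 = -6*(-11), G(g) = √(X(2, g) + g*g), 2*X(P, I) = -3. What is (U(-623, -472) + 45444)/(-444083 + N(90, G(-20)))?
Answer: -45507/443903 ≈ -0.10252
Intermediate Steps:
X(P, I) = -3/2 (X(P, I) = (½)*(-3) = -3/2)
G(g) = √(-3/2 + g²) (G(g) = √(-3/2 + g*g) = √(-3/2 + g²))
U(B, V) = 63 (U(B, V) = -3 - 6*(-11) = -3 + 66 = 63)
N(o, z) = 2*o
(U(-623, -472) + 45444)/(-444083 + N(90, G(-20))) = (63 + 45444)/(-444083 + 2*90) = 45507/(-444083 + 180) = 45507/(-443903) = 45507*(-1/443903) = -45507/443903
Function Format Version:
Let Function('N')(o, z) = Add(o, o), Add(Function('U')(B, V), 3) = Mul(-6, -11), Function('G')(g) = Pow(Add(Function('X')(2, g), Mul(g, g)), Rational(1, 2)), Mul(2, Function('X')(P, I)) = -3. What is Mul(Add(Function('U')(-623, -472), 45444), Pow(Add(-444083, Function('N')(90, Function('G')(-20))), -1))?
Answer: Rational(-45507, 443903) ≈ -0.10252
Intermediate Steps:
Function('X')(P, I) = Rational(-3, 2) (Function('X')(P, I) = Mul(Rational(1, 2), -3) = Rational(-3, 2))
Function('G')(g) = Pow(Add(Rational(-3, 2), Pow(g, 2)), Rational(1, 2)) (Function('G')(g) = Pow(Add(Rational(-3, 2), Mul(g, g)), Rational(1, 2)) = Pow(Add(Rational(-3, 2), Pow(g, 2)), Rational(1, 2)))
Function('U')(B, V) = 63 (Function('U')(B, V) = Add(-3, Mul(-6, -11)) = Add(-3, 66) = 63)
Function('N')(o, z) = Mul(2, o)
Mul(Add(Function('U')(-623, -472), 45444), Pow(Add(-444083, Function('N')(90, Function('G')(-20))), -1)) = Mul(Add(63, 45444), Pow(Add(-444083, Mul(2, 90)), -1)) = Mul(45507, Pow(Add(-444083, 180), -1)) = Mul(45507, Pow(-443903, -1)) = Mul(45507, Rational(-1, 443903)) = Rational(-45507, 443903)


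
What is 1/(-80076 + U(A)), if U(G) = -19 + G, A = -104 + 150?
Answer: -1/80049 ≈ -1.2492e-5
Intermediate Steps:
A = 46
1/(-80076 + U(A)) = 1/(-80076 + (-19 + 46)) = 1/(-80076 + 27) = 1/(-80049) = -1/80049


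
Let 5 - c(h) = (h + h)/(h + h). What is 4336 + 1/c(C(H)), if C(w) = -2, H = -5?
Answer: 17345/4 ≈ 4336.3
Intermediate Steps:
c(h) = 4 (c(h) = 5 - (h + h)/(h + h) = 5 - 2*h/(2*h) = 5 - 2*h*1/(2*h) = 5 - 1*1 = 5 - 1 = 4)
4336 + 1/c(C(H)) = 4336 + 1/4 = 4336 + ¼ = 17345/4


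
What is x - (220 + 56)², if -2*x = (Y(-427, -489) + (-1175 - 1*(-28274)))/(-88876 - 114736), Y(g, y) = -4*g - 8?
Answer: -31020666625/407224 ≈ -76176.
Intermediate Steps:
Y(g, y) = -8 - 4*g
x = 28799/407224 (x = -((-8 - 4*(-427)) + (-1175 - 1*(-28274)))/(2*(-88876 - 114736)) = -((-8 + 1708) + (-1175 + 28274))/(2*(-203612)) = -(1700 + 27099)*(-1)/(2*203612) = -28799*(-1)/(2*203612) = -½*(-28799/203612) = 28799/407224 ≈ 0.070720)
x - (220 + 56)² = 28799/407224 - (220 + 56)² = 28799/407224 - 1*276² = 28799/407224 - 1*76176 = 28799/407224 - 76176 = -31020666625/407224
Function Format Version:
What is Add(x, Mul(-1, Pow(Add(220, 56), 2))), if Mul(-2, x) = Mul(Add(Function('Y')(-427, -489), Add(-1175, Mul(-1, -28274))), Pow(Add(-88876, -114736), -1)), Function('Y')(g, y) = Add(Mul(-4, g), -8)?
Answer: Rational(-31020666625, 407224) ≈ -76176.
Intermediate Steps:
Function('Y')(g, y) = Add(-8, Mul(-4, g))
x = Rational(28799, 407224) (x = Mul(Rational(-1, 2), Mul(Add(Add(-8, Mul(-4, -427)), Add(-1175, Mul(-1, -28274))), Pow(Add(-88876, -114736), -1))) = Mul(Rational(-1, 2), Mul(Add(Add(-8, 1708), Add(-1175, 28274)), Pow(-203612, -1))) = Mul(Rational(-1, 2), Mul(Add(1700, 27099), Rational(-1, 203612))) = Mul(Rational(-1, 2), Mul(28799, Rational(-1, 203612))) = Mul(Rational(-1, 2), Rational(-28799, 203612)) = Rational(28799, 407224) ≈ 0.070720)
Add(x, Mul(-1, Pow(Add(220, 56), 2))) = Add(Rational(28799, 407224), Mul(-1, Pow(Add(220, 56), 2))) = Add(Rational(28799, 407224), Mul(-1, Pow(276, 2))) = Add(Rational(28799, 407224), Mul(-1, 76176)) = Add(Rational(28799, 407224), -76176) = Rational(-31020666625, 407224)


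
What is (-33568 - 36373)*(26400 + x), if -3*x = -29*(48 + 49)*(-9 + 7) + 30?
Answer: -5143740904/3 ≈ -1.7146e+9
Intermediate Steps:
x = -5656/3 (x = -(-29*(48 + 49)*(-9 + 7) + 30)/3 = -(-2813*(-2) + 30)/3 = -(-29*(-194) + 30)/3 = -(5626 + 30)/3 = -⅓*5656 = -5656/3 ≈ -1885.3)
(-33568 - 36373)*(26400 + x) = (-33568 - 36373)*(26400 - 5656/3) = -69941*73544/3 = -5143740904/3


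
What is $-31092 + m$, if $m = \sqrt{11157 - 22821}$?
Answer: $-31092 + 108 i \approx -31092.0 + 108.0 i$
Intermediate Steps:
$m = 108 i$ ($m = \sqrt{-11664} = 108 i \approx 108.0 i$)
$-31092 + m = -31092 + 108 i$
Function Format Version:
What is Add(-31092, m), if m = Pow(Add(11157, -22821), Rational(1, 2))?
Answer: Add(-31092, Mul(108, I)) ≈ Add(-31092., Mul(108.00, I))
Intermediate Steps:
m = Mul(108, I) (m = Pow(-11664, Rational(1, 2)) = Mul(108, I) ≈ Mul(108.00, I))
Add(-31092, m) = Add(-31092, Mul(108, I))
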